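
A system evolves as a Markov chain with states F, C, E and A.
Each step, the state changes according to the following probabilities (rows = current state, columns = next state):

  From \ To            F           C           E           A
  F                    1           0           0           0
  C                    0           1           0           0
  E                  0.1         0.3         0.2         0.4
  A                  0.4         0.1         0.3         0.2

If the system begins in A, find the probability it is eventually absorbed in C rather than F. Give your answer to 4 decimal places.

Let h(s) be the probability of absorption at C starting from transient state s. Then h(C) = 1 and h(F) = 0. By first-step analysis:
h(E) = 0.1·0 + 0.3·1 + 0.2·h(E) + 0.4·h(A)
h(A) = 0.4·0 + 0.1·1 + 0.3·h(E) + 0.2·h(A)
Solving: h(E) = 0.5385, h(A) = 0.3269.
Starting from A, the probability is 0.3269.

0.3269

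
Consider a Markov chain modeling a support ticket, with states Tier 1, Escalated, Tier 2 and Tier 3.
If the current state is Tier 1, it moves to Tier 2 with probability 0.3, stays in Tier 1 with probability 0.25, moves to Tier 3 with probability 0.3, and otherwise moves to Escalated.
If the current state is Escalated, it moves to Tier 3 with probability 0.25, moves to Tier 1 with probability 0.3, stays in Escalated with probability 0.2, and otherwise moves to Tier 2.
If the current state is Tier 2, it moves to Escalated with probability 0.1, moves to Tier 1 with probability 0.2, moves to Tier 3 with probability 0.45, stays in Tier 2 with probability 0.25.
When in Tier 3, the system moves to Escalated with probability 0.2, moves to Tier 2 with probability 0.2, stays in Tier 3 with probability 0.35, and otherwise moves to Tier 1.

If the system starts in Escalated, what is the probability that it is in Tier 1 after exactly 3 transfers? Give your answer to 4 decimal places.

Propagate the distribution vector 3 transfers from Escalated.
After 0 transfers: (0.0000, 1.0000, 0.0000, 0.0000)
After 1 transfer: (0.3000, 0.2000, 0.2500, 0.2500)
After 2 transfers: (0.2475, 0.1600, 0.2525, 0.3400)
After 3 transfers: (0.2454, 0.1624, 0.2454, 0.3469)
P(in Tier 1 after 3 transfers) = 0.2454

0.2454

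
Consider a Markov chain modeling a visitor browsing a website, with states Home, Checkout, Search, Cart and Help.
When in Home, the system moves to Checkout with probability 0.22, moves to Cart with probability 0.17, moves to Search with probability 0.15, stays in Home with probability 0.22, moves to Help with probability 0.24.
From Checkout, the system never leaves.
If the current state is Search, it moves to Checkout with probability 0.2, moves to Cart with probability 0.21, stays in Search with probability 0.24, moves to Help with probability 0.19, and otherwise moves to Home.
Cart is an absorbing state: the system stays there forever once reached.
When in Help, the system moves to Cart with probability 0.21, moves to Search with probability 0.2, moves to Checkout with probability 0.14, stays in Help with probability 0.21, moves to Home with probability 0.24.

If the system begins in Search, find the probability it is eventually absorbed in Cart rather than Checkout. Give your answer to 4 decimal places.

Let h(s) be the probability of absorption at Cart starting from transient state s. Then h(Cart) = 1 and h(Checkout) = 0. By first-step analysis:
h(Home) = 0.22·h(Home) + 0.22·0 + 0.15·h(Search) + 0.17·1 + 0.24·h(Help)
h(Search) = 0.16·h(Home) + 0.2·0 + 0.24·h(Search) + 0.21·1 + 0.19·h(Help)
h(Help) = 0.24·h(Home) + 0.14·0 + 0.2·h(Search) + 0.21·1 + 0.21·h(Help)
Solving: h(Home) = 0.4838, h(Search) = 0.5139, h(Help) = 0.5429.
Starting from Search, the probability is 0.5139.

0.5139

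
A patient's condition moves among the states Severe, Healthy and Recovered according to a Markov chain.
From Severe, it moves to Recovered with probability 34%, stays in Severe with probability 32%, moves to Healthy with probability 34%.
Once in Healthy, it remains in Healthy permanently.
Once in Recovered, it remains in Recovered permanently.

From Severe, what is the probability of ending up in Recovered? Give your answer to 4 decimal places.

0.5000

Let h(s) be the probability of absorption at Recovered starting from transient state s. Then h(Recovered) = 1 and h(Healthy) = 0. By first-step analysis:
h(Severe) = 0.32·h(Severe) + 0.34·0 + 0.34·1
Solving: h(Severe) = 0.5000.
Starting from Severe, the probability is 0.5000.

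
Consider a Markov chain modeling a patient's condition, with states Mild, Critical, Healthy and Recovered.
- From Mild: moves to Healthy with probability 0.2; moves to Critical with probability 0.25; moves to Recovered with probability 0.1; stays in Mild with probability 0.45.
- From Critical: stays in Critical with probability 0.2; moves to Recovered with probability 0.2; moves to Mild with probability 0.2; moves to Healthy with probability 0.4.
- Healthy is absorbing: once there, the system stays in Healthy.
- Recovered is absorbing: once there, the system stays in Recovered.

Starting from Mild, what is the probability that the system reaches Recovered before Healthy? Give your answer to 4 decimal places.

0.3333

Let h(s) be the probability of absorption at Recovered starting from transient state s. Then h(Recovered) = 1 and h(Healthy) = 0. By first-step analysis:
h(Mild) = 0.45·h(Mild) + 0.25·h(Critical) + 0.2·0 + 0.1·1
h(Critical) = 0.2·h(Mild) + 0.2·h(Critical) + 0.4·0 + 0.2·1
Solving: h(Mild) = 0.3333, h(Critical) = 0.3333.
Starting from Mild, the probability is 0.3333.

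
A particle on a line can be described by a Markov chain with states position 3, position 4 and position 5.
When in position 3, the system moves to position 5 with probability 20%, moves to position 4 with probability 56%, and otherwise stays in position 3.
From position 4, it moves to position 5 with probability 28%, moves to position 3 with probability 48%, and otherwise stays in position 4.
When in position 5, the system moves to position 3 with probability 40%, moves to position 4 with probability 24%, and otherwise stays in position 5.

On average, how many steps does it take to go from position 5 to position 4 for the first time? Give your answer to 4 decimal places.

Let t(s) be the expected number of steps to first reach position 4 from state s, with t(position 4) = 0. Conditioning on the first step:
t(position 3) = 1 + 0.24·t(position 3) + 0.2·t(position 5)
t(position 5) = 1 + 0.4·t(position 3) + 0.36·t(position 5)
Solving: t(position 3) = 2.0669, t(position 5) = 2.8543.
Expected steps from position 5 to position 4: 2.8543.

2.8543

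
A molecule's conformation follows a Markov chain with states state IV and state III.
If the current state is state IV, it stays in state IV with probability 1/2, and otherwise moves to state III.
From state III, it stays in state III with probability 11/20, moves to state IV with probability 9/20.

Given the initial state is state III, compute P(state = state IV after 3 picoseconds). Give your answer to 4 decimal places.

0.4736

Propagate the distribution vector 3 picoseconds from state III.
After 0 picoseconds: (0.0000, 1.0000)
After 1 picosecond: (0.4500, 0.5500)
After 2 picoseconds: (0.4725, 0.5275)
After 3 picoseconds: (0.4736, 0.5264)
P(in state IV after 3 picoseconds) = 0.4736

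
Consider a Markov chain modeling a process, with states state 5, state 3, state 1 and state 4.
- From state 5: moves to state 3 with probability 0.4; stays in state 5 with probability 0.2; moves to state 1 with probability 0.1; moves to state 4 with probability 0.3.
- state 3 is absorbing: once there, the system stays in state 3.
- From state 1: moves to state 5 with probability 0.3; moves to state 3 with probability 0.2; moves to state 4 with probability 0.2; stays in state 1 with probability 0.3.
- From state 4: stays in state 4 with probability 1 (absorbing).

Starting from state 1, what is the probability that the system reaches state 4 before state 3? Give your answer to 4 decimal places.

0.4717

Let h(s) be the probability of absorption at state 4 starting from transient state s. Then h(state 4) = 1 and h(state 3) = 0. By first-step analysis:
h(state 5) = 0.2·h(state 5) + 0.4·0 + 0.1·h(state 1) + 0.3·1
h(state 1) = 0.3·h(state 5) + 0.2·0 + 0.3·h(state 1) + 0.2·1
Solving: h(state 5) = 0.4340, h(state 1) = 0.4717.
Starting from state 1, the probability is 0.4717.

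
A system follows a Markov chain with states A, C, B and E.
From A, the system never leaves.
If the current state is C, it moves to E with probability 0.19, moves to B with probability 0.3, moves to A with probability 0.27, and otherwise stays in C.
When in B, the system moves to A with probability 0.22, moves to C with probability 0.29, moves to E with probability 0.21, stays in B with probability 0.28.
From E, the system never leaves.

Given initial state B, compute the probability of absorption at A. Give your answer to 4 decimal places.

Let h(s) be the probability of absorption at A starting from transient state s. Then h(A) = 1 and h(E) = 0. By first-step analysis:
h(C) = 0.27·1 + 0.24·h(C) + 0.3·h(B) + 0.19·0
h(B) = 0.22·1 + 0.29·h(C) + 0.28·h(B) + 0.21·0
Solving: h(C) = 0.5658, h(B) = 0.5335.
Starting from B, the probability is 0.5335.

0.5335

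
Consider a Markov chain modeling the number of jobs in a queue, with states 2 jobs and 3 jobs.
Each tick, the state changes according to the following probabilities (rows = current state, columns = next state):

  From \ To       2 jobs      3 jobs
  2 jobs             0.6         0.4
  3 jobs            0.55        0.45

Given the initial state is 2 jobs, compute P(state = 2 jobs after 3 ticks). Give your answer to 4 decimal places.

Propagate the distribution vector 3 ticks from 2 jobs.
After 0 ticks: (1.0000, 0.0000)
After 1 tick: (0.6000, 0.4000)
After 2 ticks: (0.5800, 0.4200)
After 3 ticks: (0.5790, 0.4210)
P(in 2 jobs after 3 ticks) = 0.5790

0.5790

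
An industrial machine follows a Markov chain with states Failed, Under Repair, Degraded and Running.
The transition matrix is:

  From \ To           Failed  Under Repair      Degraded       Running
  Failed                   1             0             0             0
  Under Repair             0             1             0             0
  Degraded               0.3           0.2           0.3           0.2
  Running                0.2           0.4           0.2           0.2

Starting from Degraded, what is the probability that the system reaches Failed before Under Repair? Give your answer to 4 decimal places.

0.5385

Let h(s) be the probability of absorption at Failed starting from transient state s. Then h(Failed) = 1 and h(Under Repair) = 0. By first-step analysis:
h(Degraded) = 0.3·1 + 0.2·0 + 0.3·h(Degraded) + 0.2·h(Running)
h(Running) = 0.2·1 + 0.4·0 + 0.2·h(Degraded) + 0.2·h(Running)
Solving: h(Degraded) = 0.5385, h(Running) = 0.3846.
Starting from Degraded, the probability is 0.5385.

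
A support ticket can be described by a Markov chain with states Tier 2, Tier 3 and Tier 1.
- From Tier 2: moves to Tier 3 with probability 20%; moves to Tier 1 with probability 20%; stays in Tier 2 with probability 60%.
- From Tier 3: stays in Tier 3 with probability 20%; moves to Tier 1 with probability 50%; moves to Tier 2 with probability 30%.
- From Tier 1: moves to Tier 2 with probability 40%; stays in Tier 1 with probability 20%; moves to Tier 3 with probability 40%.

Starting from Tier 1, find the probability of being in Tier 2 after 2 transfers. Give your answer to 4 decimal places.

Sum over the intermediate state after 1 transfer:
P = P(Tier 1→Tier 2)·P(Tier 2→Tier 2) + P(Tier 1→Tier 3)·P(Tier 3→Tier 2) + P(Tier 1→Tier 1)·P(Tier 1→Tier 2)
  = 0.4×0.6 + 0.4×0.3 + 0.2×0.4
  = 0.2400 + 0.1200 + 0.0800 = 0.4400

0.4400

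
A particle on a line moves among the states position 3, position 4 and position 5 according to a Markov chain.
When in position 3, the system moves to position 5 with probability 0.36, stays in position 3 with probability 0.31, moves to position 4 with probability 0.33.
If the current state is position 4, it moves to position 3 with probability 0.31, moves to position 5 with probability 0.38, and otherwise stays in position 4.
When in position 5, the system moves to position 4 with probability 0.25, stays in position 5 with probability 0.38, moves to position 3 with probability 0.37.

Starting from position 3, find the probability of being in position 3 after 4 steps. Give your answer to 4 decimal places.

Propagate the distribution vector 4 steps from position 3.
After 0 steps: (1.0000, 0.0000, 0.0000)
After 1 step: (0.3100, 0.3300, 0.3600)
After 2 steps: (0.3316, 0.2946, 0.3738)
After 3 steps: (0.3324, 0.2942, 0.3734)
After 4 steps: (0.3324, 0.2942, 0.3734)
P(in position 3 after 4 steps) = 0.3324

0.3324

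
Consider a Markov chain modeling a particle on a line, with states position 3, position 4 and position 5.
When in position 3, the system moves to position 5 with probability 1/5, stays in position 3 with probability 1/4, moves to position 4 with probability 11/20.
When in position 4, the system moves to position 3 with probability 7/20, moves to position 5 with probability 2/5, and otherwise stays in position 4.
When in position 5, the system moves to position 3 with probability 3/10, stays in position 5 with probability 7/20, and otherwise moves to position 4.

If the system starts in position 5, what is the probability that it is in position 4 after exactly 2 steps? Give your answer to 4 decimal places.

0.3750

Sum over the intermediate state after 1 step:
P = P(position 5→position 3)·P(position 3→position 4) + P(position 5→position 4)·P(position 4→position 4) + P(position 5→position 5)·P(position 5→position 4)
  = 0.3×0.55 + 0.35×0.25 + 0.35×0.35
  = 0.1650 + 0.0875 + 0.1225 = 0.3750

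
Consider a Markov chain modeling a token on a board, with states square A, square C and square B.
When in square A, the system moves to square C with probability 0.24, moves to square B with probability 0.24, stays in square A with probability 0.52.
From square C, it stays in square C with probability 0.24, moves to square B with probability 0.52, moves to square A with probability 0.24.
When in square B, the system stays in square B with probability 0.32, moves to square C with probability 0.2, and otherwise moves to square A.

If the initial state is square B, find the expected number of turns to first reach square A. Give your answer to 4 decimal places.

Let t(s) be the expected number of turns to first reach square A from state s, with t(square A) = 0. Conditioning on the first turn:
t(square C) = 1 + 0.24·t(square C) + 0.52·t(square B)
t(square B) = 1 + 0.2·t(square C) + 0.32·t(square B)
Solving: t(square C) = 2.9070, t(square B) = 2.3256.
Expected turns from square B to square A: 2.3256.

2.3256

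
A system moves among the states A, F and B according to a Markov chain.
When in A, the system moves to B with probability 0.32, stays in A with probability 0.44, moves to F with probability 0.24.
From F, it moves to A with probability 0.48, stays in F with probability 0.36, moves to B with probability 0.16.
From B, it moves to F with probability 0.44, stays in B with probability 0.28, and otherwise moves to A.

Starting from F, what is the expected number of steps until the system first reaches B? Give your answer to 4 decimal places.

Let t(s) be the expected number of steps to first reach B from state s, with t(B) = 0. Conditioning on the first step:
t(A) = 1 + 0.44·t(A) + 0.24·t(F)
t(F) = 1 + 0.48·t(A) + 0.36·t(F)
Solving: t(A) = 3.6184, t(F) = 4.2763.
Expected steps from F to B: 4.2763.

4.2763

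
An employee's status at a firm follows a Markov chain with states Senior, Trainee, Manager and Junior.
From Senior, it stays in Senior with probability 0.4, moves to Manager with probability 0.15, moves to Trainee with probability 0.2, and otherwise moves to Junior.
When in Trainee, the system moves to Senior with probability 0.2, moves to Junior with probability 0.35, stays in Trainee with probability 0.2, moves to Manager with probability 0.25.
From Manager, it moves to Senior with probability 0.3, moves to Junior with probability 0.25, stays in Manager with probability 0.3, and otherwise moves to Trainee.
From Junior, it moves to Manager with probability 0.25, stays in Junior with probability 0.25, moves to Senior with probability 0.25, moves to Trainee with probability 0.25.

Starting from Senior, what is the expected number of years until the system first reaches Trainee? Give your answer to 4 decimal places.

Let t(s) be the expected number of years to first reach Trainee from state s, with t(Trainee) = 0. Conditioning on the first year:
t(Senior) = 1 + 0.4·t(Senior) + 0.15·t(Manager) + 0.25·t(Junior)
t(Manager) = 1 + 0.3·t(Senior) + 0.3·t(Manager) + 0.25·t(Junior)
t(Junior) = 1 + 0.25·t(Senior) + 0.25·t(Manager) + 0.25·t(Junior)
Solving: t(Senior) = 4.9455, t(Manager) = 5.2364, t(Junior) = 4.7273.
Expected years from Senior to Trainee: 4.9455.

4.9455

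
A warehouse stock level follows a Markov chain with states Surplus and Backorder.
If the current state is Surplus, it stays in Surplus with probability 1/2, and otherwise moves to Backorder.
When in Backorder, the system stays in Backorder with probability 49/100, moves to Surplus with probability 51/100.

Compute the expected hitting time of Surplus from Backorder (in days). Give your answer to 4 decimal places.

1.9608

Let t(s) be the expected number of days to first reach Surplus from state s, with t(Surplus) = 0. Conditioning on the first day:
t(Backorder) = 1 + 0.49·t(Backorder)
Solving: t(Backorder) = 1.9608.
Expected days from Backorder to Surplus: 1.9608.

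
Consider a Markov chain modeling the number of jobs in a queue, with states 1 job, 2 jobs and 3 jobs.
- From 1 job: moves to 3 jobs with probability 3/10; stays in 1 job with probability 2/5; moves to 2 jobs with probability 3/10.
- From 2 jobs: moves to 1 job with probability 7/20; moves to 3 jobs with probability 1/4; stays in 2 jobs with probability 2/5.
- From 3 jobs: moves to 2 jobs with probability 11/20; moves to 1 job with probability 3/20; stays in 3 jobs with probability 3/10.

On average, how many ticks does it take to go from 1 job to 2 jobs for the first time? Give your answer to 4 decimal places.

Let t(s) be the expected number of ticks to first reach 2 jobs from state s, with t(2 jobs) = 0. Conditioning on the first tick:
t(1 job) = 1 + 0.4·t(1 job) + 0.3·t(3 jobs)
t(3 jobs) = 1 + 0.15·t(1 job) + 0.3·t(3 jobs)
Solving: t(1 job) = 2.6667, t(3 jobs) = 2.0000.
Expected ticks from 1 job to 2 jobs: 2.6667.

2.6667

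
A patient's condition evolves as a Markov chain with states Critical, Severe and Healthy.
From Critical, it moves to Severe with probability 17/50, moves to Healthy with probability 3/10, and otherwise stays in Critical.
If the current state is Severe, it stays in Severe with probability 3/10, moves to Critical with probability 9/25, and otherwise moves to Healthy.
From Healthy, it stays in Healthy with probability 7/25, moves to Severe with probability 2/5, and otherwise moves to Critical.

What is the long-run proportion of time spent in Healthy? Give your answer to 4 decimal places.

Let the stationary distribution be π with π = πP and π_1 + π_2 + π_3 = 1.
π_1 = 0.36·π_1 + 0.36·π_2 + 0.32·π_3
π_2 = 0.34·π_1 + 0.3·π_2 + 0.4·π_3
Solving with the normalization constraint gives π = (0.3477, 0.3447, 0.3076).
So the stationary probability of Healthy is 0.3076.

0.3076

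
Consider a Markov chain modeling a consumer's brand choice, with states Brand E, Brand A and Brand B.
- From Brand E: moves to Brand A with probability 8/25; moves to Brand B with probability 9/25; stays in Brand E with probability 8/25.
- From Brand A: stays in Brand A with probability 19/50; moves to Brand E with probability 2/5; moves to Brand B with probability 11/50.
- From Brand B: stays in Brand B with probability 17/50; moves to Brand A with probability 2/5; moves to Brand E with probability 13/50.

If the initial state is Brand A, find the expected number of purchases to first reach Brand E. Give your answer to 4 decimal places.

2.7397

Let t(s) be the expected number of purchases to first reach Brand E from state s, with t(Brand E) = 0. Conditioning on the first purchase:
t(Brand A) = 1 + 0.38·t(Brand A) + 0.22·t(Brand B)
t(Brand B) = 1 + 0.4·t(Brand A) + 0.34·t(Brand B)
Solving: t(Brand A) = 2.7397, t(Brand B) = 3.1756.
Expected purchases from Brand A to Brand E: 2.7397.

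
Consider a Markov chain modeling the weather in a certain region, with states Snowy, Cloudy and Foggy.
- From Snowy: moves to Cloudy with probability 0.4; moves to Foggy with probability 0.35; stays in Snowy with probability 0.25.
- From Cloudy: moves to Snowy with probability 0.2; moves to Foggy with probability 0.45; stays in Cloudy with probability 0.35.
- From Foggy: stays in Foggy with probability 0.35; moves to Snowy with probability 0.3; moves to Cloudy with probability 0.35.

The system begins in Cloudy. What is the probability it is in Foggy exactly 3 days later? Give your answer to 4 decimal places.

0.3860

Propagate the distribution vector 3 days from Cloudy.
After 0 days: (0.0000, 1.0000, 0.0000)
After 1 day: (0.2000, 0.3500, 0.4500)
After 2 days: (0.2550, 0.3600, 0.3850)
After 3 days: (0.2513, 0.3628, 0.3860)
P(in Foggy after 3 days) = 0.3860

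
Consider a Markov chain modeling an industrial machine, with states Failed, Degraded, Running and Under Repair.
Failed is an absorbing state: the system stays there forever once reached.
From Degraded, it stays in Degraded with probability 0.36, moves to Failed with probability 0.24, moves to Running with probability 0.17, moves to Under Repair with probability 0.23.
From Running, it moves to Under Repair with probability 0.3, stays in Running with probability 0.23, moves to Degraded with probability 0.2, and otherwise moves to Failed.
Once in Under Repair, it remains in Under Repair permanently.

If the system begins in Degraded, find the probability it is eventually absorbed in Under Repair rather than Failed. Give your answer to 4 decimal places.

0.4972

Let h(s) be the probability of absorption at Under Repair starting from transient state s. Then h(Under Repair) = 1 and h(Failed) = 0. By first-step analysis:
h(Degraded) = 0.24·0 + 0.36·h(Degraded) + 0.17·h(Running) + 0.23·1
h(Running) = 0.27·0 + 0.2·h(Degraded) + 0.23·h(Running) + 0.3·1
Solving: h(Degraded) = 0.4972, h(Running) = 0.5187.
Starting from Degraded, the probability is 0.4972.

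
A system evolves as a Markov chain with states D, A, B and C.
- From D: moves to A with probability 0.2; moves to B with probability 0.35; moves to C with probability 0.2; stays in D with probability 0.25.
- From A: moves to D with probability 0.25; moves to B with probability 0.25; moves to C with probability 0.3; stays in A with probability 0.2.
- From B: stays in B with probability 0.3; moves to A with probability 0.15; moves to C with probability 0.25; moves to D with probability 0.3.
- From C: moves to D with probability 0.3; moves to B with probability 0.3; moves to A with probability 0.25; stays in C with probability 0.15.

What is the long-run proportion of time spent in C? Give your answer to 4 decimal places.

Let the stationary distribution be π with π = πP and π_1 + π_2 + π_3 + π_4 = 1.
π_1 = 0.25·π_1 + 0.25·π_2 + 0.3·π_3 + 0.3·π_4
π_2 = 0.2·π_1 + 0.2·π_2 + 0.15·π_3 + 0.25·π_4
π_3 = 0.35·π_1 + 0.25·π_2 + 0.3·π_3 + 0.3·π_4
Solving with the normalization constraint gives π = (0.2764, 0.1960, 0.3040, 0.2236).
So the stationary probability of C is 0.2236.

0.2236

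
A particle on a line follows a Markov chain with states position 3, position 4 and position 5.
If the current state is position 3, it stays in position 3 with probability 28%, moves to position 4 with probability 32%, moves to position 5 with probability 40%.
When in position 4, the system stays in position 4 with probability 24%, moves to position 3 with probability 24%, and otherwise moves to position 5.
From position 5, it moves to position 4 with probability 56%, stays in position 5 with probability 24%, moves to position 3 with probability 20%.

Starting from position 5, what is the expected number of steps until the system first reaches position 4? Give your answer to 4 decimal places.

Let t(s) be the expected number of steps to first reach position 4 from state s, with t(position 4) = 0. Conditioning on the first step:
t(position 3) = 1 + 0.28·t(position 3) + 0.4·t(position 5)
t(position 5) = 1 + 0.2·t(position 3) + 0.24·t(position 5)
Solving: t(position 3) = 2.4829, t(position 5) = 1.9692.
Expected steps from position 5 to position 4: 1.9692.

1.9692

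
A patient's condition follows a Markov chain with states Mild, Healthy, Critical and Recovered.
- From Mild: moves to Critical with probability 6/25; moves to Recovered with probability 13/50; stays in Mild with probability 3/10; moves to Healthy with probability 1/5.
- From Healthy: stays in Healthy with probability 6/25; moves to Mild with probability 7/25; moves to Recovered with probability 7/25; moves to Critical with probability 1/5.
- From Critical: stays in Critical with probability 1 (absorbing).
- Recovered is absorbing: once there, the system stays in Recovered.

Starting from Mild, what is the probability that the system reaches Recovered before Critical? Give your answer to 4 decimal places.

0.5328

Let h(s) be the probability of absorption at Recovered starting from transient state s. Then h(Recovered) = 1 and h(Critical) = 0. By first-step analysis:
h(Mild) = 0.3·h(Mild) + 0.2·h(Healthy) + 0.24·0 + 0.26·1
h(Healthy) = 0.28·h(Mild) + 0.24·h(Healthy) + 0.2·0 + 0.28·1
Solving: h(Mild) = 0.5328, h(Healthy) = 0.5647.
Starting from Mild, the probability is 0.5328.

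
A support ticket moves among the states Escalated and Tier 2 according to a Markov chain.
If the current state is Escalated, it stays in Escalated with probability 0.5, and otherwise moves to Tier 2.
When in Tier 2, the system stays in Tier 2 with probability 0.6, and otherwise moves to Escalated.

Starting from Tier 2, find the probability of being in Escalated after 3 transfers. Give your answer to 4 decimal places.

Propagate the distribution vector 3 transfers from Tier 2.
After 0 transfers: (0.0000, 1.0000)
After 1 transfer: (0.4000, 0.6000)
After 2 transfers: (0.4400, 0.5600)
After 3 transfers: (0.4440, 0.5560)
P(in Escalated after 3 transfers) = 0.4440

0.4440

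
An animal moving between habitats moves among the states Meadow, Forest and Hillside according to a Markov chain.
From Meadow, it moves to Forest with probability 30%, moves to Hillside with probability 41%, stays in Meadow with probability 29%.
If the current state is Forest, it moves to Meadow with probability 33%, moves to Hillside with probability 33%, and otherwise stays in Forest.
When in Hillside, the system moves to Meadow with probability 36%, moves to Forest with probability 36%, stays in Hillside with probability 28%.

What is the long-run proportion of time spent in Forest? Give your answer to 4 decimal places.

Let the stationary distribution be π with π = πP and π_1 + π_2 + π_3 = 1.
π_1 = 0.29·π_1 + 0.33·π_2 + 0.36·π_3
π_2 = 0.3·π_1 + 0.34·π_2 + 0.36·π_3
Solving with the normalization constraint gives π = (0.3271, 0.3337, 0.3392).
So the stationary probability of Forest is 0.3337.

0.3337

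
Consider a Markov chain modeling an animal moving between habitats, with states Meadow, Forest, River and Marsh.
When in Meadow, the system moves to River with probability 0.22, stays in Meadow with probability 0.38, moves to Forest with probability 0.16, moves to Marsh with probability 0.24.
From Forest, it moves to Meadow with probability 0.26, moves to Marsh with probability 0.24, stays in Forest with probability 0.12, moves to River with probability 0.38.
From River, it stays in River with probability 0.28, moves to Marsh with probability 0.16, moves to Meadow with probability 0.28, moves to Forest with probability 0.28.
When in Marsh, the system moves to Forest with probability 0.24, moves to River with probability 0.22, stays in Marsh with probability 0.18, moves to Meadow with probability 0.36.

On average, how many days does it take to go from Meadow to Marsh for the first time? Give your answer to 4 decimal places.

4.5711

Let t(s) be the expected number of days to first reach Marsh from state s, with t(Marsh) = 0. Conditioning on the first day:
t(Meadow) = 1 + 0.38·t(Meadow) + 0.16·t(Forest) + 0.22·t(River)
t(Forest) = 1 + 0.26·t(Meadow) + 0.12·t(Forest) + 0.38·t(River)
t(River) = 1 + 0.28·t(Meadow) + 0.28·t(Forest) + 0.28·t(River)
Solving: t(Meadow) = 4.5711, t(Forest) = 4.6322, t(River) = 4.9679.
Expected days from Meadow to Marsh: 4.5711.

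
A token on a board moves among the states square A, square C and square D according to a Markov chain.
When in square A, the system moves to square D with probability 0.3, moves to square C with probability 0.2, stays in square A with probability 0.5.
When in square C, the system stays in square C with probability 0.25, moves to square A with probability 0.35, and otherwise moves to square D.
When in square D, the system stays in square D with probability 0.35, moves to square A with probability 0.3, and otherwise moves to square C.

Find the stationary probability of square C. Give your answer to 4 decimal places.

Let the stationary distribution be π with π = πP and π_1 + π_2 + π_3 = 1.
π_1 = 0.5·π_1 + 0.35·π_2 + 0.3·π_3
π_2 = 0.2·π_1 + 0.25·π_2 + 0.35·π_3
Solving with the normalization constraint gives π = (0.3915, 0.2648, 0.3437).
So the stationary probability of square C is 0.2648.

0.2648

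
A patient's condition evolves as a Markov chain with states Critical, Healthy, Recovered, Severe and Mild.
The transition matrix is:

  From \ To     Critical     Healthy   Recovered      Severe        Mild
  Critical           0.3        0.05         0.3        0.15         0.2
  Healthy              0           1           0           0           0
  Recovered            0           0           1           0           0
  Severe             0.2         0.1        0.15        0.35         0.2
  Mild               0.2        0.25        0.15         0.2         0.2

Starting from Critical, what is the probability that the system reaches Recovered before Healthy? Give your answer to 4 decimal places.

Let h(s) be the probability of absorption at Recovered starting from transient state s. Then h(Recovered) = 1 and h(Healthy) = 0. By first-step analysis:
h(Critical) = 0.3·h(Critical) + 0.05·0 + 0.3·1 + 0.15·h(Severe) + 0.2·h(Mild)
h(Severe) = 0.2·h(Critical) + 0.1·0 + 0.15·1 + 0.35·h(Severe) + 0.2·h(Mild)
h(Mild) = 0.2·h(Critical) + 0.25·0 + 0.15·1 + 0.2·h(Severe) + 0.2·h(Mild)
Solving: h(Critical) = 0.7059, h(Severe) = 0.6066, h(Mild) = 0.5156.
Starting from Critical, the probability is 0.7059.

0.7059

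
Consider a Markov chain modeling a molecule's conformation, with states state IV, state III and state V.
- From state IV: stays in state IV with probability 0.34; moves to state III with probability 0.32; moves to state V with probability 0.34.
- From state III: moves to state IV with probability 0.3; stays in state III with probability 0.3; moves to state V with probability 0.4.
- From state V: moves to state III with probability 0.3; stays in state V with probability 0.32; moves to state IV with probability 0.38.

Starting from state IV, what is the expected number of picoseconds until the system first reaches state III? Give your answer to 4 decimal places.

Let t(s) be the expected number of picoseconds to first reach state III from state s, with t(state III) = 0. Conditioning on the first picosecond:
t(state IV) = 1 + 0.34·t(state IV) + 0.34·t(state V)
t(state V) = 1 + 0.38·t(state IV) + 0.32·t(state V)
Solving: t(state IV) = 3.1915, t(state V) = 3.2541.
Expected picoseconds from state IV to state III: 3.1915.

3.1915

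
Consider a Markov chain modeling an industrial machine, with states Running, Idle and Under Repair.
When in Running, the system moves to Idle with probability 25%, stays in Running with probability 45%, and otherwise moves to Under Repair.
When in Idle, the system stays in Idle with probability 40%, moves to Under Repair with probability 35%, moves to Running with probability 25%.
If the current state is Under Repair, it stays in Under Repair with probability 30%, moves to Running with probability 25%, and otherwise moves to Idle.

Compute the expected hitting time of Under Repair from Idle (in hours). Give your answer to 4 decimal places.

Let t(s) be the expected number of hours to first reach Under Repair from state s, with t(Under Repair) = 0. Conditioning on the first hour:
t(Running) = 1 + 0.45·t(Running) + 0.25·t(Idle)
t(Idle) = 1 + 0.25·t(Running) + 0.4·t(Idle)
Solving: t(Running) = 3.1776, t(Idle) = 2.9907.
Expected hours from Idle to Under Repair: 2.9907.

2.9907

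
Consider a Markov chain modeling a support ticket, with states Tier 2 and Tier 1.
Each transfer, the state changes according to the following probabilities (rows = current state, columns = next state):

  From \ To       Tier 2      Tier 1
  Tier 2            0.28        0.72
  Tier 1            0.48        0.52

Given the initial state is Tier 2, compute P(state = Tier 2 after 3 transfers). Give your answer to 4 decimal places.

Propagate the distribution vector 3 transfers from Tier 2.
After 0 transfers: (1.0000, 0.0000)
After 1 transfer: (0.2800, 0.7200)
After 2 transfers: (0.4240, 0.5760)
After 3 transfers: (0.3952, 0.6048)
P(in Tier 2 after 3 transfers) = 0.3952

0.3952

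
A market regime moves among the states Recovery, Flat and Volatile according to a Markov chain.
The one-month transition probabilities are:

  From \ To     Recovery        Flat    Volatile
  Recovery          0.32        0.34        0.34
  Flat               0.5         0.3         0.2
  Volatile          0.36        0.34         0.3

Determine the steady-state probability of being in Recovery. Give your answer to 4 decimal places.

Let the stationary distribution be π with π = πP and π_1 + π_2 + π_3 = 1.
π_1 = 0.32·π_1 + 0.5·π_2 + 0.36·π_3
π_2 = 0.34·π_1 + 0.3·π_2 + 0.34·π_3
Solving with the normalization constraint gives π = (0.3902, 0.3269, 0.2829).
So the stationary probability of Recovery is 0.3902.

0.3902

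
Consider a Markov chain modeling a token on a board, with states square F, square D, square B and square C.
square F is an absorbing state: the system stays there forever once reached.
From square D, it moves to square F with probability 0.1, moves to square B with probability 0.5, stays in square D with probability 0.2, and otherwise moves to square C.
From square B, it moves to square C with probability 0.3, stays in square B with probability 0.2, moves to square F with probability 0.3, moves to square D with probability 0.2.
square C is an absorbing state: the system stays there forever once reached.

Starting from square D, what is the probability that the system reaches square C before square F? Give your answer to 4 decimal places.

0.5741

Let h(s) be the probability of absorption at square C starting from transient state s. Then h(square C) = 1 and h(square F) = 0. By first-step analysis:
h(square D) = 0.1·0 + 0.2·h(square D) + 0.5·h(square B) + 0.2·1
h(square B) = 0.3·0 + 0.2·h(square D) + 0.2·h(square B) + 0.3·1
Solving: h(square D) = 0.5741, h(square B) = 0.5185.
Starting from square D, the probability is 0.5741.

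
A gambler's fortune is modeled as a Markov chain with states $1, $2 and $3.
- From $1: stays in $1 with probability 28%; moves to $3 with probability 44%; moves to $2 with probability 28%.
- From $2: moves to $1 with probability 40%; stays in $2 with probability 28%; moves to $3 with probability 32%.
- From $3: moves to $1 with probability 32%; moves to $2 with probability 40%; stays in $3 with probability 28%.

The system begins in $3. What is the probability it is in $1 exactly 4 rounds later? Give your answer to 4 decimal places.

Propagate the distribution vector 4 rounds from $3.
After 0 rounds: (0.0000, 0.0000, 1.0000)
After 1 round: (0.3200, 0.4000, 0.2800)
After 2 rounds: (0.3392, 0.3136, 0.3472)
After 3 rounds: (0.3315, 0.3217, 0.3468)
After 4 rounds: (0.3325, 0.3216, 0.3459)
P(in $1 after 4 rounds) = 0.3325

0.3325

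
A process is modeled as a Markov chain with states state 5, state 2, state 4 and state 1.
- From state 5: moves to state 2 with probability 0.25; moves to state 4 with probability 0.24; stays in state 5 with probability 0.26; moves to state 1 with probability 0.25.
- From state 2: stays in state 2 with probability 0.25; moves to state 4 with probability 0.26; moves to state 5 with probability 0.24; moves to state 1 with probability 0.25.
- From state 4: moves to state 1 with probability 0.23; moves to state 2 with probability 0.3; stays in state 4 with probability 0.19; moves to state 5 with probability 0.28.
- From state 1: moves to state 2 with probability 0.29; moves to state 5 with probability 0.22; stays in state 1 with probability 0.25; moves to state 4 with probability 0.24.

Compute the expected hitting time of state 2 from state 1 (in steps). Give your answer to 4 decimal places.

Let t(s) be the expected number of steps to first reach state 2 from state s, with t(state 2) = 0. Conditioning on the first step:
t(state 5) = 1 + 0.26·t(state 5) + 0.24·t(state 4) + 0.25·t(state 1)
t(state 4) = 1 + 0.28·t(state 5) + 0.19·t(state 4) + 0.23·t(state 1)
t(state 1) = 1 + 0.22·t(state 5) + 0.24·t(state 4) + 0.25·t(state 1)
Solving: t(state 5) = 3.6867, t(state 4) = 3.5139, t(state 1) = 3.5392.
Expected steps from state 1 to state 2: 3.5392.

3.5392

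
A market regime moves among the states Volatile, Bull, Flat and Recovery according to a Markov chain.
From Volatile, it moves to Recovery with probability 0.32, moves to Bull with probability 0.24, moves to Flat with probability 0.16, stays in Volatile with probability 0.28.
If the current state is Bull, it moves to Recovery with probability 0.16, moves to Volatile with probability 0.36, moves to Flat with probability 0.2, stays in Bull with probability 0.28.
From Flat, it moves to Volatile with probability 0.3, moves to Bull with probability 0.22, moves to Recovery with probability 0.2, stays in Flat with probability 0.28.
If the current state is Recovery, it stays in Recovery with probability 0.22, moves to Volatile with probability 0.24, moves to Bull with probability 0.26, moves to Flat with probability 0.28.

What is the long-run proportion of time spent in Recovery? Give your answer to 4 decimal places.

Let the stationary distribution be π with π = πP and π_1 + π_2 + π_3 + π_4 = 1.
π_1 = 0.28·π_1 + 0.36·π_2 + 0.3·π_3 + 0.24·π_4
π_2 = 0.24·π_1 + 0.28·π_2 + 0.22·π_3 + 0.26·π_4
π_3 = 0.16·π_1 + 0.2·π_2 + 0.28·π_3 + 0.28·π_4
Solving with the normalization constraint gives π = (0.2953, 0.2501, 0.2246, 0.2300).
So the stationary probability of Recovery is 0.2300.

0.2300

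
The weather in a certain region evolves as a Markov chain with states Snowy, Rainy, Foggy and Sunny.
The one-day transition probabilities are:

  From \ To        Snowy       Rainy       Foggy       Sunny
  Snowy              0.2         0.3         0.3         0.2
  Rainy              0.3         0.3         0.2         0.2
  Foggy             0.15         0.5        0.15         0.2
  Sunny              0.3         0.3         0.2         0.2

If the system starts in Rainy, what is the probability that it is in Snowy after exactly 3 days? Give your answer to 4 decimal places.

Propagate the distribution vector 3 days from Rainy.
After 0 days: (0.0000, 1.0000, 0.0000, 0.0000)
After 1 day: (0.3000, 0.3000, 0.2000, 0.2000)
After 2 days: (0.2400, 0.3400, 0.2200, 0.2000)
After 3 days: (0.2430, 0.3440, 0.2130, 0.2000)
P(in Snowy after 3 days) = 0.2430

0.2430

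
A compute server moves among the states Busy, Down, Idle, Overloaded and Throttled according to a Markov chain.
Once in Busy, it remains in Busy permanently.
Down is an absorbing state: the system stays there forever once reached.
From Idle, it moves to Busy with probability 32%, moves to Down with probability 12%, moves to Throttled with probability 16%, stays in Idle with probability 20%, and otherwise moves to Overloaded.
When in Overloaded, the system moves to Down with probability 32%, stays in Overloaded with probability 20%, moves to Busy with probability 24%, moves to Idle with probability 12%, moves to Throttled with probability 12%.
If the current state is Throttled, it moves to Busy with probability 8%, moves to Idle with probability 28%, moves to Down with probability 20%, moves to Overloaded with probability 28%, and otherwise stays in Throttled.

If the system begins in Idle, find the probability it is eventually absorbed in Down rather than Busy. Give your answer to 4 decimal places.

0.3956

Let h(s) be the probability of absorption at Down starting from transient state s. Then h(Down) = 1 and h(Busy) = 0. By first-step analysis:
h(Idle) = 0.32·0 + 0.12·1 + 0.2·h(Idle) + 0.2·h(Overloaded) + 0.16·h(Throttled)
h(Overloaded) = 0.24·0 + 0.32·1 + 0.12·h(Idle) + 0.2·h(Overloaded) + 0.12·h(Throttled)
h(Throttled) = 0.08·0 + 0.2·1 + 0.28·h(Idle) + 0.28·h(Overloaded) + 0.16·h(Throttled)
Solving: h(Idle) = 0.3956, h(Overloaded) = 0.5419, h(Throttled) = 0.5506.
Starting from Idle, the probability is 0.3956.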